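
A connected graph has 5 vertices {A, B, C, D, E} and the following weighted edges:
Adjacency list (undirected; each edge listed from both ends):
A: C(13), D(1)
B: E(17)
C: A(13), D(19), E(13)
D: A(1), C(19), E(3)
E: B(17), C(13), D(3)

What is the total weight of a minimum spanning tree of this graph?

Kruskal's algorithm — process edges by increasing weight (ties by edge label):
A D (1): add — endpoints in different components.
D E (3): add — endpoints in different components.
A C (13): add — endpoints in different components.
C E (13): skip — C and E already connected.
B E (17): add — endpoints in different components.
MST edges: A D, D E, A C, B E; total weight 1+3+13+17 = 34.

34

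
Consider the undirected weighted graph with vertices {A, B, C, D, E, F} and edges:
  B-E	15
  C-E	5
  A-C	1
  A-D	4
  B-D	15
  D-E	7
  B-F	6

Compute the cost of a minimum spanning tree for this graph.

Kruskal's algorithm — process edges by increasing weight (ties by edge label):
A-C (1): add. Components now {A,C} {B} {D} {E} {F}
A-D (4): add. Components now {A,C,D} {B} {E} {F}
C-E (5): add. Components now {A,C,D,E} {B} {F}
B-F (6): add. Components now {A,C,D,E} {B,F}
D-E (7): skip — D and E already connected.
B-D (15): add. Components now {A,B,C,D,E,F}
MST edges: A-C, A-D, C-E, B-F, B-D; total weight 1+4+5+6+15 = 31.

31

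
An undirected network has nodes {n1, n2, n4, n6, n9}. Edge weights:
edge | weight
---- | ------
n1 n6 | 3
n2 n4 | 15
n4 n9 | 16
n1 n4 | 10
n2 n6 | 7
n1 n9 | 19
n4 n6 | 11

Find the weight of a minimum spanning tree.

36

Kruskal's algorithm — process edges by increasing weight (ties by edge label):
n1 n6 (3): add — endpoints in different components.
n2 n6 (7): add — endpoints in different components.
n1 n4 (10): add — endpoints in different components.
n4 n6 (11): skip — n4 and n6 already connected.
n2 n4 (15): skip — n2 and n4 already connected.
n4 n9 (16): add — endpoints in different components.
MST edges: n1 n6, n2 n6, n1 n4, n4 n9; total weight 3+7+10+16 = 36.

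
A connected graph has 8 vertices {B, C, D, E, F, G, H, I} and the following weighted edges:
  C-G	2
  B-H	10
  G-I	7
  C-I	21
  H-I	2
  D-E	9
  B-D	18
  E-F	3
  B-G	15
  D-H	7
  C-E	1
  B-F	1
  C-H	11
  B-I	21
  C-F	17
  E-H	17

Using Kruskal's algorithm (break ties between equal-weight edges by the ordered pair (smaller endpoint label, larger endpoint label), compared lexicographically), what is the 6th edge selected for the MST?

Kruskal's algorithm — process edges by increasing weight (ties by edge label):
B-F (1): add — endpoints in different components.
C-E (1): add — endpoints in different components.
C-G (2): add — endpoints in different components.
H-I (2): add — endpoints in different components.
E-F (3): add — endpoints in different components.
D-H (7): add — endpoints in different components.
G-I (7): add — endpoints in different components.
The 6th edge added is D-H.

D-H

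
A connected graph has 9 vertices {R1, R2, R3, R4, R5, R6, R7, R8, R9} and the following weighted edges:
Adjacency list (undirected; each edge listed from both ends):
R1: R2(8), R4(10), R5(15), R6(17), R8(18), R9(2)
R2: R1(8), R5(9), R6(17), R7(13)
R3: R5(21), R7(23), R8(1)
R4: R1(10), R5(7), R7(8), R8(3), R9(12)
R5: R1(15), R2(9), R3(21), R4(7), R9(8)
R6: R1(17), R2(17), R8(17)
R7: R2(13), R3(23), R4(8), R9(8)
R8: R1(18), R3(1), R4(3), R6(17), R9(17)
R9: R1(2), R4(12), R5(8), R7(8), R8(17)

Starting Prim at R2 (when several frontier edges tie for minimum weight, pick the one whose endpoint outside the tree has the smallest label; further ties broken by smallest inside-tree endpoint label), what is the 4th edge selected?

Prim's algorithm from R2:
Step 1: cheapest edge leaving the tree is R1-R2 (8); add R1.
Step 2: cheapest edge leaving the tree is R1-R9 (2); add R9.
Step 3: cheapest edge leaving the tree is R5-R9 (8); add R5.
Step 4: cheapest edge leaving the tree is R4-R5 (7); add R4.
Step 5: cheapest edge leaving the tree is R4-R8 (3); add R8.
Step 6: cheapest edge leaving the tree is R3-R8 (1); add R3.
Step 7: cheapest edge leaving the tree is R4-R7 (8); add R7.
Step 8: cheapest edge leaving the tree is R1-R6 (17); add R6.
The 4th edge added is R4-R5.

R4-R5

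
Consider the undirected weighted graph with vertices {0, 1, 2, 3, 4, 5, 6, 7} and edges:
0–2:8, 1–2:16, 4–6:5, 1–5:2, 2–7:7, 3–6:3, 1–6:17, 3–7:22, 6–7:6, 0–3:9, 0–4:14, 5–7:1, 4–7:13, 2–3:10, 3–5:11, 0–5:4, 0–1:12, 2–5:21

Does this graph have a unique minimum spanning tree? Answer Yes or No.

Sort edges by weight, then run Kruskal:
5–7 (1): add — endpoints in different components.
1–5 (2): add — endpoints in different components.
3–6 (3): add — endpoints in different components.
0–5 (4): add — endpoints in different components.
4–6 (5): add — endpoints in different components.
6–7 (6): add — endpoints in different components.
2–7 (7): add — endpoints in different components.
Every non-tree edge has weight strictly greater than the heaviest edge on the tree path between its endpoints, so the MST is unique.

Yes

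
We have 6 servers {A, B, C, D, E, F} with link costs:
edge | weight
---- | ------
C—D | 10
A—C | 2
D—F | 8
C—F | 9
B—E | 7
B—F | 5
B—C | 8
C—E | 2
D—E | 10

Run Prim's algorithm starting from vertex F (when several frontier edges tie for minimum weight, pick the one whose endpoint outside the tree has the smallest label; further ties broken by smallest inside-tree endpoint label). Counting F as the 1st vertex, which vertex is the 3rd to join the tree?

Prim, starting at F.
Step 1: frontier [B—F 5, D—F 8, C—F 9] → take B—F (5); add B.
Step 2: frontier [B—E 7, B—C 8, D—F 8, C—F 9] → take B—E (7); add E.
Step 3: frontier [B—C 8, C—E 2, D—E 10, D—F 8, C—F 9] → take C—E (2); add C.
Step 4: frontier [A—C 2, C—D 10, D—E 10, D—F 8] → take A—C (2); add A.
Step 5: frontier [C—D 10, D—E 10, D—F 8] → take D—F (8); add D.
Vertex order: F, B, E, C, A, D. The 3rd vertex is E.

E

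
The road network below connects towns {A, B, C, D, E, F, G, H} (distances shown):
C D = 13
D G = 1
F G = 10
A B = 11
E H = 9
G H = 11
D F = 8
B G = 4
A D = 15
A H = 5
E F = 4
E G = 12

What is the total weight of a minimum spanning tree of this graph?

Grow the tree from B using Prim:
Step 1: frontier [B G 4, A B 11] → take B G (4); add G.
Step 2: frontier [A B 11, D G 1, F G 10, G H 11, E G 12] → take D G (1); add D.
Step 3: frontier [A B 11, D F 8, C D 13, A D 15, F G 10, G H 11, E G 12] → take D F (8); add F.
Step 4: frontier [A B 11, C D 13, A D 15, E F 4, G H 11, E G 12] → take E F (4); add E.
Step 5: frontier [A B 11, C D 13, A D 15, E H 9, G H 11] → take E H (9); add H.
Step 6: frontier [A B 11, C D 13, A D 15, A H 5] → take A H (5); add A.
Step 7: frontier [C D 13] → take C D (13); add C.
MST edges: B G, D G, D F, E F, E H, A H, C D; total weight 4+1+8+4+9+5+13 = 44.

44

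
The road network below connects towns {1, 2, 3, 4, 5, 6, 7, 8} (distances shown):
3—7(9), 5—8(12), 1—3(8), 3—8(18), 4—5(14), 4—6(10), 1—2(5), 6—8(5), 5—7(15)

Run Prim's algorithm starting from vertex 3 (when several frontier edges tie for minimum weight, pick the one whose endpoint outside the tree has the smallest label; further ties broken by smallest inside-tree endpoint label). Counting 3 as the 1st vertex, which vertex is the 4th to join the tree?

Prim, starting at 3.
Step 1: cheapest edge leaving the tree is 1—3 (8); add 1.
Step 2: cheapest edge leaving the tree is 1—2 (5); add 2.
Step 3: cheapest edge leaving the tree is 3—7 (9); add 7.
Step 4: cheapest edge leaving the tree is 5—7 (15); add 5.
Step 5: cheapest edge leaving the tree is 5—8 (12); add 8.
Step 6: cheapest edge leaving the tree is 6—8 (5); add 6.
Step 7: cheapest edge leaving the tree is 4—6 (10); add 4.
Vertex order: 3, 1, 2, 7, 5, 8, 6, 4. The 4th vertex is 7.

7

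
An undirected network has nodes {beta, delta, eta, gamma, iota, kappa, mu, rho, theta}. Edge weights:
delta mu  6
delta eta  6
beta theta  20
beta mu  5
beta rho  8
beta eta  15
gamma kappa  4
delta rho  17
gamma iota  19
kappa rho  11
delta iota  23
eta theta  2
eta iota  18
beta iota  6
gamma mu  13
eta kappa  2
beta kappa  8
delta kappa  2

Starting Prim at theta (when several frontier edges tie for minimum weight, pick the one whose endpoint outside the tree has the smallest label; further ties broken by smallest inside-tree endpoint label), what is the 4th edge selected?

gamma-kappa

Prim's algorithm from theta:
Step 1: cheapest edge leaving the tree is eta theta (2); add eta.
Step 2: cheapest edge leaving the tree is eta kappa (2); add kappa.
Step 3: cheapest edge leaving the tree is delta kappa (2); add delta.
Step 4: cheapest edge leaving the tree is gamma kappa (4); add gamma.
Step 5: cheapest edge leaving the tree is delta mu (6); add mu.
Step 6: cheapest edge leaving the tree is beta mu (5); add beta.
Step 7: cheapest edge leaving the tree is beta iota (6); add iota.
Step 8: cheapest edge leaving the tree is beta rho (8); add rho.
The 4th edge added is gamma kappa.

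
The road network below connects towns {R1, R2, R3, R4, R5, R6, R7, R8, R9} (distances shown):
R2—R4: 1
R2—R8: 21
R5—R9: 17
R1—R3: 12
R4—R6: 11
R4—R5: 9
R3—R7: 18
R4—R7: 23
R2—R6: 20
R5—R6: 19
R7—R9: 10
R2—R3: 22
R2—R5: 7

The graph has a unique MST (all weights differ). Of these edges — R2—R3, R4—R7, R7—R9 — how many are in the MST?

1

Kruskal: consider edges lightest-first.
R2—R4 (1): add — endpoints in different components.
R2—R5 (7): add — endpoints in different components.
R4—R5 (9): skip — R4 and R5 already connected.
R7—R9 (10): add — endpoints in different components.
R4—R6 (11): add — endpoints in different components.
R1—R3 (12): add — endpoints in different components.
R5—R9 (17): add — endpoints in different components.
R3—R7 (18): add — endpoints in different components.
R5—R6 (19): skip — R6 and R5 already connected.
R2—R6 (20): skip — R6 and R2 already connected.
R2—R8 (21): add — endpoints in different components.
MST edge set: {R2—R4, R2—R5, R7—R9, R4—R6, R1—R3, R5—R9, R3—R7, R2—R8}.
Of the listed edges, {R7—R9} are in the MST → 1.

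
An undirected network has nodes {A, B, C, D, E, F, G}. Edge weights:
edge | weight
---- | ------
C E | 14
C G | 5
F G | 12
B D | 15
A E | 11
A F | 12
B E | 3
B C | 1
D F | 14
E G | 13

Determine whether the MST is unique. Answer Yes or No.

No

Sort edges by weight, then run Kruskal:
B C (1): add. Components now {A} {B,C} {D} {E} {F} {G}
B E (3): add. Components now {A} {B,C,E} {D} {F} {G}
C G (5): add. Components now {A} {B,C,E,G} {D} {F}
A E (11): add. Components now {A,B,C,E,G} {D} {F}
A F (12): add. Components now {A,B,C,E,F,G} {D}
F G (12): skip — F and G already connected.
E G (13): skip — E and G already connected.
C E (14): skip — C and E already connected.
D F (14): add. Components now {A,B,C,D,E,F,G}
Non-tree edge F G has weight 12, equal to the heaviest edge on its tree cycle — swapping gives another MST of the same weight. Not unique.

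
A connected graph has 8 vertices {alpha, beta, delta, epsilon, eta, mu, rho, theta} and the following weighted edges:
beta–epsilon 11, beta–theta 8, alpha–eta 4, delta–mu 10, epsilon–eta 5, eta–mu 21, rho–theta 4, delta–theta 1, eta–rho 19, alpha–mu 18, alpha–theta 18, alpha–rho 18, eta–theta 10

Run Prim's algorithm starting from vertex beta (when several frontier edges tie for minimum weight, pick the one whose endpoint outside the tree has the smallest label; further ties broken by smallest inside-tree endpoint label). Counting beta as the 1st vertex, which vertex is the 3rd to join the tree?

Prim's algorithm from beta:
Step 1: cheapest edge leaving the tree is beta–theta (8); add theta.
Step 2: cheapest edge leaving the tree is delta–theta (1); add delta.
Step 3: cheapest edge leaving the tree is rho–theta (4); add rho.
Step 4: cheapest edge leaving the tree is eta–theta (10); add eta.
Step 5: cheapest edge leaving the tree is alpha–eta (4); add alpha.
Step 6: cheapest edge leaving the tree is epsilon–eta (5); add epsilon.
Step 7: cheapest edge leaving the tree is delta–mu (10); add mu.
Vertex order: beta, theta, delta, rho, eta, alpha, epsilon, mu. The 3rd vertex is delta.

delta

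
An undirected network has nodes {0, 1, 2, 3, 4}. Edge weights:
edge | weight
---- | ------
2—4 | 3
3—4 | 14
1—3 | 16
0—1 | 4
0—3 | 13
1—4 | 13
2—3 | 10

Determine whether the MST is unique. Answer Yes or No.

Sort edges by weight, then run Kruskal:
2—4 (3): add. Components now {0} {1} {2,4} {3}
0—1 (4): add. Components now {0,1} {2,4} {3}
2—3 (10): add. Components now {0,1} {2,3,4}
0—3 (13): add. Components now {0,1,2,3,4}
Non-tree edge 1—4 has weight 13, equal to the heaviest edge on its tree cycle — swapping gives another MST of the same weight. Not unique.

No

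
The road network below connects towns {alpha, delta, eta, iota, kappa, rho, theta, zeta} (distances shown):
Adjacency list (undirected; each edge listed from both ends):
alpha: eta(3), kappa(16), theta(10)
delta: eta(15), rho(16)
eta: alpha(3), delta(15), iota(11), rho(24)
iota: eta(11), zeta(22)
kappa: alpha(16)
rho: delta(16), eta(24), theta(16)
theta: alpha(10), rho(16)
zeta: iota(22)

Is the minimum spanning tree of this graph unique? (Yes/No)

Sort edges by weight, then run Kruskal:
alpha–eta (3): add — endpoints in different components.
alpha–theta (10): add — endpoints in different components.
eta–iota (11): add — endpoints in different components.
delta–eta (15): add — endpoints in different components.
alpha–kappa (16): add — endpoints in different components.
delta–rho (16): add — endpoints in different components.
rho–theta (16): skip — theta and rho already connected.
iota–zeta (22): add — endpoints in different components.
Non-tree edge rho–theta has weight 16, equal to the heaviest edge on its tree cycle — swapping gives another MST of the same weight. Not unique.

No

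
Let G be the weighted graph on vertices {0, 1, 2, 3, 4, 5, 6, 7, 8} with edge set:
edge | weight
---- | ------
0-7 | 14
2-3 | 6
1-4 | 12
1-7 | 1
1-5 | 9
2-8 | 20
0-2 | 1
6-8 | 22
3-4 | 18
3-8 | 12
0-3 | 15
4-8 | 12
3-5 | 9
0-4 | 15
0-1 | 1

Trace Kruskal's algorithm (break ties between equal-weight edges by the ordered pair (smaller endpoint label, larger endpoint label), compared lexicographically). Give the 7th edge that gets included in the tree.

Kruskal: consider edges lightest-first.
0-1 (1): add — endpoints in different components.
0-2 (1): add — endpoints in different components.
1-7 (1): add — endpoints in different components.
2-3 (6): add — endpoints in different components.
1-5 (9): add — endpoints in different components.
3-5 (9): skip — 3 and 5 already connected.
1-4 (12): add — endpoints in different components.
3-8 (12): add — endpoints in different components.
4-8 (12): skip — 4 and 8 already connected.
0-7 (14): skip — 0 and 7 already connected.
0-3 (15): skip — 0 and 3 already connected.
0-4 (15): skip — 0 and 4 already connected.
3-4 (18): skip — 3 and 4 already connected.
2-8 (20): skip — 2 and 8 already connected.
6-8 (22): add — endpoints in different components.
The 7th edge added is 3-8.

3-8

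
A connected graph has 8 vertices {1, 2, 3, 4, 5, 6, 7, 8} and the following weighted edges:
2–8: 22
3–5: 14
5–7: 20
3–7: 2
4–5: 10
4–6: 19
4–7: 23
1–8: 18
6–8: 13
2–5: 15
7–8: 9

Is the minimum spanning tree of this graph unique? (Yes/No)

Yes

Sort edges by weight, then run Kruskal:
3–7 (2): add — endpoints in different components.
7–8 (9): add — endpoints in different components.
4–5 (10): add — endpoints in different components.
6–8 (13): add — endpoints in different components.
3–5 (14): add — endpoints in different components.
2–5 (15): add — endpoints in different components.
1–8 (18): add — endpoints in different components.
Every non-tree edge has weight strictly greater than the heaviest edge on the tree path between its endpoints, so the MST is unique.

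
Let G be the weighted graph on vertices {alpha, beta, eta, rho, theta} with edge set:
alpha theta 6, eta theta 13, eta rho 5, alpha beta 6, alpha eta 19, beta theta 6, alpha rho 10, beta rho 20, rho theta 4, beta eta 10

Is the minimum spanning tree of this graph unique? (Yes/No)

No

Kruskal's algorithm — process edges by increasing weight (ties by edge label):
rho theta (4): add. Components now {rho,theta} {alpha} {eta} {beta}
eta rho (5): add. Components now {eta,rho,theta} {alpha} {beta}
alpha beta (6): add. Components now {eta,rho,theta} {alpha,beta}
alpha theta (6): add. Components now {alpha,beta,eta,rho,theta}
Non-tree edge beta theta has weight 6, equal to the heaviest edge on its tree cycle — swapping gives another MST of the same weight. Not unique.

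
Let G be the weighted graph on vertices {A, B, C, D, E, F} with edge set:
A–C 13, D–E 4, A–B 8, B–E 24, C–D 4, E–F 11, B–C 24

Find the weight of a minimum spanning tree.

Prim's algorithm from B:
Step 1: cheapest edge leaving the tree is A–B (8); add A.
Step 2: cheapest edge leaving the tree is A–C (13); add C.
Step 3: cheapest edge leaving the tree is C–D (4); add D.
Step 4: cheapest edge leaving the tree is D–E (4); add E.
Step 5: cheapest edge leaving the tree is E–F (11); add F.
MST edges: A–B, A–C, C–D, D–E, E–F; total weight 8+13+4+4+11 = 40.

40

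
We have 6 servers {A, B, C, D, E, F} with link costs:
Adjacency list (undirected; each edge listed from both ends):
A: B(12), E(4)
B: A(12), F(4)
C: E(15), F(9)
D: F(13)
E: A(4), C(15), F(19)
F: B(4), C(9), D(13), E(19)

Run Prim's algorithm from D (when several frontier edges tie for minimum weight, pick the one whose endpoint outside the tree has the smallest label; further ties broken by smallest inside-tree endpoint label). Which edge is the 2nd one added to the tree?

Grow the tree from D using Prim:
Step 1: frontier [D—F 13] → take D—F (13); add F.
Step 2: frontier [B—F 4, C—F 9, E—F 19] → take B—F (4); add B.
Step 3: frontier [A—B 12, C—F 9, E—F 19] → take C—F (9); add C.
Step 4: frontier [A—B 12, C—E 15, E—F 19] → take A—B (12); add A.
Step 5: frontier [A—E 4, C—E 15, E—F 19] → take A—E (4); add E.
The 2nd edge added is B—F.

B-F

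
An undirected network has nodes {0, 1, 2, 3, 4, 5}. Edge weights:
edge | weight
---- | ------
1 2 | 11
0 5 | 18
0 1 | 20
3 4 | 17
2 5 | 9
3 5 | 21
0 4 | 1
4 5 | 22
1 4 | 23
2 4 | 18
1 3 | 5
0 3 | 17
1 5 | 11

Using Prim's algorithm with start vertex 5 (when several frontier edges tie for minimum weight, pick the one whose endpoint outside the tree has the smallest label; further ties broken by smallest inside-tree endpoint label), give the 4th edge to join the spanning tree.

Grow the tree from 5 using Prim:
Step 1: frontier [2 5 9, 1 5 11, 0 5 18, 3 5 21, 4 5 22] → take 2 5 (9); add 2.
Step 2: frontier [1 2 11, 2 4 18, 1 5 11, 0 5 18, 3 5 21, 4 5 22] → take 1 2 (11); add 1.
Step 3: frontier [1 3 5, 0 1 20, 1 4 23, 2 4 18, 0 5 18, 3 5 21, 4 5 22] → take 1 3 (5); add 3.
Step 4: frontier [0 1 20, 1 4 23, 2 4 18, 0 3 17, 3 4 17, 0 5 18, 4 5 22] → take 0 3 (17); add 0.
Step 5: frontier [0 4 1, 1 4 23, 2 4 18, 3 4 17, 4 5 22] → take 0 4 (1); add 4.
The 4th edge added is 0 3.

0-3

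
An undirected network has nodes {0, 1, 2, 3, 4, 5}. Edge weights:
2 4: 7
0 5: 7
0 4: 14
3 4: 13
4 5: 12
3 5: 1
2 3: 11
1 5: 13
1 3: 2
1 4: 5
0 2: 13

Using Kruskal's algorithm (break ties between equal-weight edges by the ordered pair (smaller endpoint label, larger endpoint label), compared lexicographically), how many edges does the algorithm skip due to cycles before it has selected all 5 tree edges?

Kruskal: consider edges lightest-first.
3 5 (1): add. Components now {0} {1} {2} {3,5} {4}
1 3 (2): add. Components now {0} {1,3,5} {2} {4}
1 4 (5): add. Components now {0} {1,3,4,5} {2}
0 5 (7): add. Components now {0,1,3,4,5} {2}
2 4 (7): add. Components now {0,1,2,3,4,5}
Edges rejected before the tree was complete: 0.

0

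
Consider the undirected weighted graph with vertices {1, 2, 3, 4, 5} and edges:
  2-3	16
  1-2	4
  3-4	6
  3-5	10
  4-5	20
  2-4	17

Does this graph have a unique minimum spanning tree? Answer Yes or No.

Yes

Sort edges by weight, then run Kruskal:
1-2 (4): add — endpoints in different components.
3-4 (6): add — endpoints in different components.
3-5 (10): add — endpoints in different components.
2-3 (16): add — endpoints in different components.
Every non-tree edge has weight strictly greater than the heaviest edge on the tree path between its endpoints, so the MST is unique.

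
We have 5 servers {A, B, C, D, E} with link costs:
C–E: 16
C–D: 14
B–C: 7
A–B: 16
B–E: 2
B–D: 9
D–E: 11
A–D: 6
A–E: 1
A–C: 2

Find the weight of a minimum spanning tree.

Prim's algorithm from B:
Step 1: frontier [B–E 2, B–C 7, B–D 9, A–B 16] → take B–E (2); add E.
Step 2: frontier [B–C 7, B–D 9, A–B 16, A–E 1, D–E 11, C–E 16] → take A–E (1); add A.
Step 3: frontier [A–C 2, A–D 6, B–C 7, B–D 9, D–E 11, C–E 16] → take A–C (2); add C.
Step 4: frontier [A–D 6, B–D 9, C–D 14, D–E 11] → take A–D (6); add D.
MST edges: B–E, A–E, A–C, A–D; total weight 2+1+2+6 = 11.

11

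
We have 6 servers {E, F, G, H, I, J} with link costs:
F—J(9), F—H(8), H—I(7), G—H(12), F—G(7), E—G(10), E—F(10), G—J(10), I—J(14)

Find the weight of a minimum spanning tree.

Sort edges by weight, then run Kruskal:
F—G (7): add. Components now {E} {F,G} {H} {I} {J}
H—I (7): add. Components now {E} {F,G} {H,I} {J}
F—H (8): add. Components now {E} {F,G,H,I} {J}
F—J (9): add. Components now {E} {F,G,H,I,J}
E—F (10): add. Components now {E,F,G,H,I,J}
MST edges: F—G, H—I, F—H, F—J, E—F; total weight 7+7+8+9+10 = 41.

41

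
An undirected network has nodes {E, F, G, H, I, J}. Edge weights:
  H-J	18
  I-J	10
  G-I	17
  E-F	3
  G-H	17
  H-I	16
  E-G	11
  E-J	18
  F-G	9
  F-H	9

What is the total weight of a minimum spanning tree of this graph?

Grow the tree from E using Prim:
Step 1: frontier [E-F 3, E-G 11, E-J 18] → take E-F (3); add F.
Step 2: frontier [E-G 11, E-J 18, F-G 9, F-H 9] → take F-G (9); add G.
Step 3: frontier [E-J 18, F-H 9, G-H 17, G-I 17] → take F-H (9); add H.
Step 4: frontier [E-J 18, G-I 17, H-I 16, H-J 18] → take H-I (16); add I.
Step 5: frontier [E-J 18, H-J 18, I-J 10] → take I-J (10); add J.
MST edges: E-F, F-G, F-H, H-I, I-J; total weight 3+9+9+16+10 = 47.

47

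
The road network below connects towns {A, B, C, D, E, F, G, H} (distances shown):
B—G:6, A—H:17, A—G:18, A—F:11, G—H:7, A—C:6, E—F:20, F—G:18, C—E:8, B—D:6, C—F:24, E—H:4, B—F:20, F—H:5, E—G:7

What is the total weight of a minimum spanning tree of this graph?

42

Prim, starting at G.
Step 1: cheapest edge leaving the tree is B—G (6); add B.
Step 2: cheapest edge leaving the tree is B—D (6); add D.
Step 3: cheapest edge leaving the tree is E—G (7); add E.
Step 4: cheapest edge leaving the tree is E—H (4); add H.
Step 5: cheapest edge leaving the tree is F—H (5); add F.
Step 6: cheapest edge leaving the tree is C—E (8); add C.
Step 7: cheapest edge leaving the tree is A—C (6); add A.
MST edges: B—G, B—D, E—G, E—H, F—H, C—E, A—C; total weight 6+6+7+4+5+8+6 = 42.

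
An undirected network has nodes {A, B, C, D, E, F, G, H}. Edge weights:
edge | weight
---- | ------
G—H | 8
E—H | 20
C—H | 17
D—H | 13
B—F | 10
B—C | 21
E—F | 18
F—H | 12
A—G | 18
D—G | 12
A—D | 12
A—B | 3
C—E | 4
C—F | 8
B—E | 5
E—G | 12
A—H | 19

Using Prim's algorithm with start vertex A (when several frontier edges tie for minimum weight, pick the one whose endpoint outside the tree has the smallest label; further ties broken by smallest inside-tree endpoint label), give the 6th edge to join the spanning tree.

D-G

Prim's algorithm from A:
Step 1: cheapest edge leaving the tree is A—B (3); add B.
Step 2: cheapest edge leaving the tree is B—E (5); add E.
Step 3: cheapest edge leaving the tree is C—E (4); add C.
Step 4: cheapest edge leaving the tree is C—F (8); add F.
Step 5: cheapest edge leaving the tree is A—D (12); add D.
Step 6: cheapest edge leaving the tree is D—G (12); add G.
Step 7: cheapest edge leaving the tree is G—H (8); add H.
The 6th edge added is D—G.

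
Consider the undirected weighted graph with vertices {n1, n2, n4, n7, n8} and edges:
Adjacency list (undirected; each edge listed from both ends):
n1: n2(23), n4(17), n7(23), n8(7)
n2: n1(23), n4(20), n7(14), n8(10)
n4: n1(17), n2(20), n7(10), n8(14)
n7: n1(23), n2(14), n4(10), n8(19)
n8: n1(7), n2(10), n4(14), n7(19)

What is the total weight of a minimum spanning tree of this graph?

41

Sort edges by weight, then run Kruskal:
n1 n8 (7): add — endpoints in different components.
n2 n8 (10): add — endpoints in different components.
n4 n7 (10): add — endpoints in different components.
n2 n7 (14): add — endpoints in different components.
MST edges: n1 n8, n2 n8, n4 n7, n2 n7; total weight 7+10+10+14 = 41.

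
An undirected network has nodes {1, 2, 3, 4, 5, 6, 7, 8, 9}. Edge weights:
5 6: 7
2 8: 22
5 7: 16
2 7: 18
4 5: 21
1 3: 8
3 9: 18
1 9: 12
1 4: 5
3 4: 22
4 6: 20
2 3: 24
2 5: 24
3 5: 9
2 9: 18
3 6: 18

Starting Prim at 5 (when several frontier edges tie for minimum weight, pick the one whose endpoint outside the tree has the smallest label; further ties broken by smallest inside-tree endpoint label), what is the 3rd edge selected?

Prim's algorithm from 5:
Step 1: cheapest edge leaving the tree is 5 6 (7); add 6.
Step 2: cheapest edge leaving the tree is 3 5 (9); add 3.
Step 3: cheapest edge leaving the tree is 1 3 (8); add 1.
Step 4: cheapest edge leaving the tree is 1 4 (5); add 4.
Step 5: cheapest edge leaving the tree is 1 9 (12); add 9.
Step 6: cheapest edge leaving the tree is 5 7 (16); add 7.
Step 7: cheapest edge leaving the tree is 2 7 (18); add 2.
Step 8: cheapest edge leaving the tree is 2 8 (22); add 8.
The 3rd edge added is 1 3.

1-3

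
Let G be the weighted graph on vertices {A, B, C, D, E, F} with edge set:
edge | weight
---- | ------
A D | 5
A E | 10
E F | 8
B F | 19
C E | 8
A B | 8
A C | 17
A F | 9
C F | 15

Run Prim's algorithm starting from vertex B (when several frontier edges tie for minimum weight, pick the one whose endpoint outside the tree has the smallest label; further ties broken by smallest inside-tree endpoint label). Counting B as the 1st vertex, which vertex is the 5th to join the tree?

E

Grow the tree from B using Prim:
Step 1: frontier [A B 8, B F 19] → take A B (8); add A.
Step 2: frontier [A D 5, A F 9, A E 10, A C 17, B F 19] → take A D (5); add D.
Step 3: frontier [A F 9, A E 10, A C 17, B F 19] → take A F (9); add F.
Step 4: frontier [A E 10, A C 17, E F 8, C F 15] → take E F (8); add E.
Step 5: frontier [A C 17, C E 8, C F 15] → take C E (8); add C.
Vertex order: B, A, D, F, E, C. The 5th vertex is E.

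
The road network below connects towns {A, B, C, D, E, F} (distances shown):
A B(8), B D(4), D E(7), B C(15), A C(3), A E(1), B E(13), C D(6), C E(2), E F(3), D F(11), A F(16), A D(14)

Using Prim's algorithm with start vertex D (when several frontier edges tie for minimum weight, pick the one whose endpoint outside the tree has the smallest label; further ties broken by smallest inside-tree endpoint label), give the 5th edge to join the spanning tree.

E-F

Grow the tree from D using Prim:
Step 1: cheapest edge leaving the tree is B D (4); add B.
Step 2: cheapest edge leaving the tree is C D (6); add C.
Step 3: cheapest edge leaving the tree is C E (2); add E.
Step 4: cheapest edge leaving the tree is A E (1); add A.
Step 5: cheapest edge leaving the tree is E F (3); add F.
The 5th edge added is E F.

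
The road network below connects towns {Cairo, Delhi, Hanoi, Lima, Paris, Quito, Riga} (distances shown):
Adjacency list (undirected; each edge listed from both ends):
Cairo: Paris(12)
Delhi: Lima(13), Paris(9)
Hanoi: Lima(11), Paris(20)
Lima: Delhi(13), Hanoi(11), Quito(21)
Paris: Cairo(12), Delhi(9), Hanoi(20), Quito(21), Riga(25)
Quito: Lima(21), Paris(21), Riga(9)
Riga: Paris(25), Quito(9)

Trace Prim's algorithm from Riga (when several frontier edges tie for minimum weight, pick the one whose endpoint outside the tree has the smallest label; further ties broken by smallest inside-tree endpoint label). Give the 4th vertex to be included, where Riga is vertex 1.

Hanoi

Prim's algorithm from Riga:
Step 1: cheapest edge leaving the tree is Quito—Riga (9); add Quito.
Step 2: cheapest edge leaving the tree is Lima—Quito (21); add Lima.
Step 3: cheapest edge leaving the tree is Hanoi—Lima (11); add Hanoi.
Step 4: cheapest edge leaving the tree is Delhi—Lima (13); add Delhi.
Step 5: cheapest edge leaving the tree is Delhi—Paris (9); add Paris.
Step 6: cheapest edge leaving the tree is Cairo—Paris (12); add Cairo.
Vertex order: Riga, Quito, Lima, Hanoi, Delhi, Paris, Cairo. The 4th vertex is Hanoi.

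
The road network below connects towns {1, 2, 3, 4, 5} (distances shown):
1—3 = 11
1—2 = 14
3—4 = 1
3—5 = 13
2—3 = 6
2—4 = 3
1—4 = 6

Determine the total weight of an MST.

23

Prim's algorithm from 5:
Step 1: cheapest edge leaving the tree is 3—5 (13); add 3.
Step 2: cheapest edge leaving the tree is 3—4 (1); add 4.
Step 3: cheapest edge leaving the tree is 2—4 (3); add 2.
Step 4: cheapest edge leaving the tree is 1—4 (6); add 1.
MST edges: 3—5, 3—4, 2—4, 1—4; total weight 13+1+3+6 = 23.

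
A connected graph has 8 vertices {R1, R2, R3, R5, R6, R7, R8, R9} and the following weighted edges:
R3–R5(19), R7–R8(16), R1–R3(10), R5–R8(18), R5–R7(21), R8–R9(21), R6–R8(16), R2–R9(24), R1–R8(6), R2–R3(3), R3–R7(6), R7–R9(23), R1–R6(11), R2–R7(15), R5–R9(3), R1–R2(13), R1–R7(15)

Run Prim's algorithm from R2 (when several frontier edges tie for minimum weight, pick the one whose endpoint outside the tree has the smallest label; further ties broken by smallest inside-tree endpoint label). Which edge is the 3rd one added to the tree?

R1-R3

Prim, starting at R2.
Step 1: cheapest edge leaving the tree is R2–R3 (3); add R3.
Step 2: cheapest edge leaving the tree is R3–R7 (6); add R7.
Step 3: cheapest edge leaving the tree is R1–R3 (10); add R1.
Step 4: cheapest edge leaving the tree is R1–R8 (6); add R8.
Step 5: cheapest edge leaving the tree is R1–R6 (11); add R6.
Step 6: cheapest edge leaving the tree is R5–R8 (18); add R5.
Step 7: cheapest edge leaving the tree is R5–R9 (3); add R9.
The 3rd edge added is R1–R3.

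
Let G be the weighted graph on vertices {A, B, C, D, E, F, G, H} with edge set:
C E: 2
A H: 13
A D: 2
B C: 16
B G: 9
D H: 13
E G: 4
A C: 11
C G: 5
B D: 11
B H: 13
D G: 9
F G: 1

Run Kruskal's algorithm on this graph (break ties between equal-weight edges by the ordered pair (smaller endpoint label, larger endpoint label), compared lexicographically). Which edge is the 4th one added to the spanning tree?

Sort edges by weight, then run Kruskal:
F G (1): add — endpoints in different components.
A D (2): add — endpoints in different components.
C E (2): add — endpoints in different components.
E G (4): add — endpoints in different components.
C G (5): skip — C and G already connected.
B G (9): add — endpoints in different components.
D G (9): add — endpoints in different components.
A C (11): skip — A and C already connected.
B D (11): skip — B and D already connected.
A H (13): add — endpoints in different components.
The 4th edge added is E G.

E-G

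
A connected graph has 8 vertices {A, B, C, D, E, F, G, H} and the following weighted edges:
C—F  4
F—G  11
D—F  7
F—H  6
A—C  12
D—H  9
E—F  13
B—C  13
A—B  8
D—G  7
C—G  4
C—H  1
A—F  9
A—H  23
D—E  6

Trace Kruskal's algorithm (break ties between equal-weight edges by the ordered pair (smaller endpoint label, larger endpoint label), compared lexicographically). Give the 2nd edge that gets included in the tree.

C-F

Kruskal: consider edges lightest-first.
C—H (1): add — endpoints in different components.
C—F (4): add — endpoints in different components.
C—G (4): add — endpoints in different components.
D—E (6): add — endpoints in different components.
F—H (6): skip — F and H already connected.
D—F (7): add — endpoints in different components.
D—G (7): skip — D and G already connected.
A—B (8): add — endpoints in different components.
A—F (9): add — endpoints in different components.
The 2nd edge added is C—F.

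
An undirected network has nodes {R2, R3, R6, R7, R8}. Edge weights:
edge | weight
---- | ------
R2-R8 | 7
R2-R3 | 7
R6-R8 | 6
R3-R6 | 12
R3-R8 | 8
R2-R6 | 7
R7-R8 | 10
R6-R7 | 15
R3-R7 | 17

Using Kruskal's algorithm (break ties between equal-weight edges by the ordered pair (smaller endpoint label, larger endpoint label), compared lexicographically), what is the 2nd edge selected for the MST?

Sort edges by weight, then run Kruskal:
R6-R8 (6): add. Components now {R6,R8} {R7} {R3} {R2}
R2-R3 (7): add. Components now {R6,R8} {R7} {R2,R3}
R2-R6 (7): add. Components now {R2,R3,R6,R8} {R7}
R2-R8 (7): skip — R8 and R2 already connected.
R3-R8 (8): skip — R8 and R3 already connected.
R7-R8 (10): add. Components now {R2,R3,R6,R7,R8}
The 2nd edge added is R2-R3.

R2-R3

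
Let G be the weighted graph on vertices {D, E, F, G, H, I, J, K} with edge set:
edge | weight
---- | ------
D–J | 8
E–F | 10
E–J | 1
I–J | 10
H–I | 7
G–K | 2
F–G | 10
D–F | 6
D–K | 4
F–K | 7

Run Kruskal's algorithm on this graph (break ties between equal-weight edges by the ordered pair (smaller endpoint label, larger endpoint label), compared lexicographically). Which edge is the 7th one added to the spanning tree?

Sort edges by weight, then run Kruskal:
E–J (1): add — endpoints in different components.
G–K (2): add — endpoints in different components.
D–K (4): add — endpoints in different components.
D–F (6): add — endpoints in different components.
F–K (7): skip — F and K already connected.
H–I (7): add — endpoints in different components.
D–J (8): add — endpoints in different components.
E–F (10): skip — E and F already connected.
F–G (10): skip — F and G already connected.
I–J (10): add — endpoints in different components.
The 7th edge added is I–J.

I-J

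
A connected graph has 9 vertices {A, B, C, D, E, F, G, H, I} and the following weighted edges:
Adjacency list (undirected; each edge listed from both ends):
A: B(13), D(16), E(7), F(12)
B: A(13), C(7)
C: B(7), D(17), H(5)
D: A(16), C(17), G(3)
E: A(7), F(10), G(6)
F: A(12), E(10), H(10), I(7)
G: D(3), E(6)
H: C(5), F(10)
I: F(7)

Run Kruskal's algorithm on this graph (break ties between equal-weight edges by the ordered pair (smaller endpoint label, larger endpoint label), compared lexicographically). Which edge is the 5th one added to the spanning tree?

B-C

Sort edges by weight, then run Kruskal:
D G (3): add — endpoints in different components.
C H (5): add — endpoints in different components.
E G (6): add — endpoints in different components.
A E (7): add — endpoints in different components.
B C (7): add — endpoints in different components.
F I (7): add — endpoints in different components.
E F (10): add — endpoints in different components.
F H (10): add — endpoints in different components.
The 5th edge added is B C.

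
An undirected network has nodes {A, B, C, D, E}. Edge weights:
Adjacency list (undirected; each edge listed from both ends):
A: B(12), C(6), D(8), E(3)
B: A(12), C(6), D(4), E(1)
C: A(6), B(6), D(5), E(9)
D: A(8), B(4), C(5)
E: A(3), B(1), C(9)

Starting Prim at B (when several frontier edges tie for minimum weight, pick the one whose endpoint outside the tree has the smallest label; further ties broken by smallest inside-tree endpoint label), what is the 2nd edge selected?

Prim, starting at B.
Step 1: cheapest edge leaving the tree is B-E (1); add E.
Step 2: cheapest edge leaving the tree is A-E (3); add A.
Step 3: cheapest edge leaving the tree is B-D (4); add D.
Step 4: cheapest edge leaving the tree is C-D (5); add C.
The 2nd edge added is A-E.

A-E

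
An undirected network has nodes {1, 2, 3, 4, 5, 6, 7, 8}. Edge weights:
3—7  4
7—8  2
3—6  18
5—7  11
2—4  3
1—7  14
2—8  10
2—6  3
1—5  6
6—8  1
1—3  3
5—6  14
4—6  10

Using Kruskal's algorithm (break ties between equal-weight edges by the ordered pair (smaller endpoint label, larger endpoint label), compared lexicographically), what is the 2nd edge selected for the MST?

7-8

Kruskal's algorithm — process edges by increasing weight (ties by edge label):
6—8 (1): add — endpoints in different components.
7—8 (2): add — endpoints in different components.
1—3 (3): add — endpoints in different components.
2—4 (3): add — endpoints in different components.
2—6 (3): add — endpoints in different components.
3—7 (4): add — endpoints in different components.
1—5 (6): add — endpoints in different components.
The 2nd edge added is 7—8.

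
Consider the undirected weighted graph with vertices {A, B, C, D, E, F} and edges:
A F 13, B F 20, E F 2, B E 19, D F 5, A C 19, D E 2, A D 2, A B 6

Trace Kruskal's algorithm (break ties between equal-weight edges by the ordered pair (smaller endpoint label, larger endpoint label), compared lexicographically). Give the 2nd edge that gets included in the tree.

Sort edges by weight, then run Kruskal:
A D (2): add. Components now {A,D} {B} {C} {E} {F}
D E (2): add. Components now {A,D,E} {B} {C} {F}
E F (2): add. Components now {A,D,E,F} {B} {C}
D F (5): skip — D and F already connected.
A B (6): add. Components now {A,B,D,E,F} {C}
A F (13): skip — A and F already connected.
A C (19): add. Components now {A,B,C,D,E,F}
The 2nd edge added is D E.

D-E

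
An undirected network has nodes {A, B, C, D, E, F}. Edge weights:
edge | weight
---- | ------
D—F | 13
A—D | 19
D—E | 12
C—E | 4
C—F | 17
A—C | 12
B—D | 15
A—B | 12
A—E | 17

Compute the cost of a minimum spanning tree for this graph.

Kruskal: consider edges lightest-first.
C—E (4): add — endpoints in different components.
A—B (12): add — endpoints in different components.
A—C (12): add — endpoints in different components.
D—E (12): add — endpoints in different components.
D—F (13): add — endpoints in different components.
MST edges: C—E, A—B, A—C, D—E, D—F; total weight 4+12+12+12+13 = 53.

53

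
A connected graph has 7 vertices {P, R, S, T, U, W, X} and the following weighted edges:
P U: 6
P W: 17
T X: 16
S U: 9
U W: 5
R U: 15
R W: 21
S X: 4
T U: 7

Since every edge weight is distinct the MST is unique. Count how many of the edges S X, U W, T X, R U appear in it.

3

Sort edges by weight, then run Kruskal:
S X (4): add — endpoints in different components.
U W (5): add — endpoints in different components.
P U (6): add — endpoints in different components.
T U (7): add — endpoints in different components.
S U (9): add — endpoints in different components.
R U (15): add — endpoints in different components.
MST edge set: {S X, U W, P U, T U, S U, R U}.
Of the listed edges, {S X, U W, R U} are in the MST → 3.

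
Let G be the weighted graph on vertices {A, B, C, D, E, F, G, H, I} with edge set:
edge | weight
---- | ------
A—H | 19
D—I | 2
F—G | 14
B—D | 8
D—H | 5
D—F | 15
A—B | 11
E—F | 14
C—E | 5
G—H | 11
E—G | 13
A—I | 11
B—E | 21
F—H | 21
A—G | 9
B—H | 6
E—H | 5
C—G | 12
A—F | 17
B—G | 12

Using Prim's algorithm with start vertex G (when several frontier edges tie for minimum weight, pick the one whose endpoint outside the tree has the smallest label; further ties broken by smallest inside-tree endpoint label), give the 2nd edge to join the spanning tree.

A-B

Grow the tree from G using Prim:
Step 1: cheapest edge leaving the tree is A—G (9); add A.
Step 2: cheapest edge leaving the tree is A—B (11); add B.
Step 3: cheapest edge leaving the tree is B—H (6); add H.
Step 4: cheapest edge leaving the tree is D—H (5); add D.
Step 5: cheapest edge leaving the tree is D—I (2); add I.
Step 6: cheapest edge leaving the tree is E—H (5); add E.
Step 7: cheapest edge leaving the tree is C—E (5); add C.
Step 8: cheapest edge leaving the tree is E—F (14); add F.
The 2nd edge added is A—B.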